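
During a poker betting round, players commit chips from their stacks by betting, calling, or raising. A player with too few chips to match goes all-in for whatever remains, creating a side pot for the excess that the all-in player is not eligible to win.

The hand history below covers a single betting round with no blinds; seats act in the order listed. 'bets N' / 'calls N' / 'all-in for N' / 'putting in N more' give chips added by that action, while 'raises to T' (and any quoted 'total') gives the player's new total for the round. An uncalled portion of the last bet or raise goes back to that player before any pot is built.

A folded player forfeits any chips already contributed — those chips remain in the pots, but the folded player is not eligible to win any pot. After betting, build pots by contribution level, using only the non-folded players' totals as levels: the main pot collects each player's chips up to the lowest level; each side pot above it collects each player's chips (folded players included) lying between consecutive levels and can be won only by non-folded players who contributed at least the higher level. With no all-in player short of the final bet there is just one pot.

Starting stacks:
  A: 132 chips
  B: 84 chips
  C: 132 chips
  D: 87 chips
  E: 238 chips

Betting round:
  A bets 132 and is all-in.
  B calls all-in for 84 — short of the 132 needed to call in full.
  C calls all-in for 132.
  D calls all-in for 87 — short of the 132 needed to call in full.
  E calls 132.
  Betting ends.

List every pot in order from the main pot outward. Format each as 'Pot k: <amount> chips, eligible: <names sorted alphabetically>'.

Contributions: A=132, B=84, C=132, D=87, E=132
Pot levels (distinct totals of non-folded players): 84, 87, 132
Layer 1-84: 84 each from A, B, C, D, E = 84*5 = 420 chips; eligible A, B, C, D, E
Layer 85-87: 3 each from A, C, D, E = 3*4 = 12 chips; eligible A, C, D, E
Layer 88-132: 45 each from A, C, E = 45*3 = 135 chips; eligible A, C, E

Pot 1: 420 chips, eligible: A, B, C, D, E
Pot 2: 12 chips, eligible: A, C, D, E
Pot 3: 135 chips, eligible: A, C, E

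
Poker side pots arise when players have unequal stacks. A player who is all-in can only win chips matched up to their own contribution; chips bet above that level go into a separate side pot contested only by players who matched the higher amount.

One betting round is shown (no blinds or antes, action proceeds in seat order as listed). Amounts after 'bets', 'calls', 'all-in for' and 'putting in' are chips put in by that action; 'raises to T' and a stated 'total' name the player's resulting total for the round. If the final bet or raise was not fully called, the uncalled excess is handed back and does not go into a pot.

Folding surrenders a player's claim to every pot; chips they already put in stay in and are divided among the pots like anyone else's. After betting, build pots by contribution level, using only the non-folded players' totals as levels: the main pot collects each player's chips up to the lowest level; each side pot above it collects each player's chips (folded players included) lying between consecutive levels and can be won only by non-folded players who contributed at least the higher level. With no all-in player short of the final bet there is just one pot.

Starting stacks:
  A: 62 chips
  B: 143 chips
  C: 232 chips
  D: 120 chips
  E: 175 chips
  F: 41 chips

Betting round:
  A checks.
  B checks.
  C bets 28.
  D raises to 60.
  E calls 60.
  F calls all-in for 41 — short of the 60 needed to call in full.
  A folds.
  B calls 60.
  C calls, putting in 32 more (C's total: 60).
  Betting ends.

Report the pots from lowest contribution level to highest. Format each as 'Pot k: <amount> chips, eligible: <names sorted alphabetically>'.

Pot 1: 205 chips, eligible: B, C, D, E, F
Pot 2: 76 chips, eligible: B, C, D, E

Derivation:
Contributions: B=60, C=60, D=60, E=60, F=41
Folded: A
Pot levels (distinct totals of non-folded players): 41, 60
Layer 1-41: 41 each from B, C, D, E, F = 41*5 = 205 chips; eligible B, C, D, E, F
Layer 42-60: 19 each from B, C, D, E = 19*4 = 76 chips; eligible B, C, D, E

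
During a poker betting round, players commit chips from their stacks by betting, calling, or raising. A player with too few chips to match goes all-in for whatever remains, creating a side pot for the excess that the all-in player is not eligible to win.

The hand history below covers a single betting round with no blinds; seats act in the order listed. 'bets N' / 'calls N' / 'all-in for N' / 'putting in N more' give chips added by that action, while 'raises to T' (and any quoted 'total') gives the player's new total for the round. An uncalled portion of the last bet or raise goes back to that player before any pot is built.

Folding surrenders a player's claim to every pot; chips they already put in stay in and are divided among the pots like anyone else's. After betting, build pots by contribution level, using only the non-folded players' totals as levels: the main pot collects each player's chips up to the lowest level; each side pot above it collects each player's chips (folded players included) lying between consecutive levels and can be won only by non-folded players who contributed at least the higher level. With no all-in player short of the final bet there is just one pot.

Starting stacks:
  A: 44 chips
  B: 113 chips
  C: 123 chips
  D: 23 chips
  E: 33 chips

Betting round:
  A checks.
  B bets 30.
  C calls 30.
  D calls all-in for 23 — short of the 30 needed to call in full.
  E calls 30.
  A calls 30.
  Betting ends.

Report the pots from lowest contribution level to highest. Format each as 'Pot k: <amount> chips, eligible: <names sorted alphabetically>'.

Pot 1: 115 chips, eligible: A, B, C, D, E
Pot 2: 28 chips, eligible: A, B, C, E

Derivation:
Contributions: A=30, B=30, C=30, D=23, E=30
Pot levels (distinct totals of non-folded players): 23, 30
Layer 1-23: 23 each from A, B, C, D, E = 23*5 = 115 chips; eligible A, B, C, D, E
Layer 24-30: 7 each from A, B, C, E = 7*4 = 28 chips; eligible A, B, C, E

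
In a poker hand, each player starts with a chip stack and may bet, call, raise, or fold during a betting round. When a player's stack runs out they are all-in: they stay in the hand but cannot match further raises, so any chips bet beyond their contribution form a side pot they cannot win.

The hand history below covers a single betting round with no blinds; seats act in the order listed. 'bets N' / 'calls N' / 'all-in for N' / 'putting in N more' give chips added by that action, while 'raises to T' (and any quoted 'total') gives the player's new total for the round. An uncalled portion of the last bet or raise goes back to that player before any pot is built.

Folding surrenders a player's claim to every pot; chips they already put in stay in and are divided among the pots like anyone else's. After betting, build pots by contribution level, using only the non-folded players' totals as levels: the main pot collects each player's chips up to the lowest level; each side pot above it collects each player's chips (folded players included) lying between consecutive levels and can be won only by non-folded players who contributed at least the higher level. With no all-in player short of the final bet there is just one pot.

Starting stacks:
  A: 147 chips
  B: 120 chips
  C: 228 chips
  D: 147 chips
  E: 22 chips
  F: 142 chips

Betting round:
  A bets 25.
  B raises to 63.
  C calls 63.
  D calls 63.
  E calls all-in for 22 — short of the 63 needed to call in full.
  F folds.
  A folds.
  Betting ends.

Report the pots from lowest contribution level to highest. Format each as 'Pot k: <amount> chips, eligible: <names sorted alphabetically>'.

Contributions: A=25, B=63, C=63, D=63, E=22
Folded: A, F
Pot levels (distinct totals of non-folded players): 22, 63
Layer 1-22: 22 each from A, B, C, D, E = 22*5 = 110 chips; eligible B, C, D, E
Layer 23-63: A 3 + B 41 + C 41 + D 41 = 126 chips; eligible B, C, D

Pot 1: 110 chips, eligible: B, C, D, E
Pot 2: 126 chips, eligible: B, C, D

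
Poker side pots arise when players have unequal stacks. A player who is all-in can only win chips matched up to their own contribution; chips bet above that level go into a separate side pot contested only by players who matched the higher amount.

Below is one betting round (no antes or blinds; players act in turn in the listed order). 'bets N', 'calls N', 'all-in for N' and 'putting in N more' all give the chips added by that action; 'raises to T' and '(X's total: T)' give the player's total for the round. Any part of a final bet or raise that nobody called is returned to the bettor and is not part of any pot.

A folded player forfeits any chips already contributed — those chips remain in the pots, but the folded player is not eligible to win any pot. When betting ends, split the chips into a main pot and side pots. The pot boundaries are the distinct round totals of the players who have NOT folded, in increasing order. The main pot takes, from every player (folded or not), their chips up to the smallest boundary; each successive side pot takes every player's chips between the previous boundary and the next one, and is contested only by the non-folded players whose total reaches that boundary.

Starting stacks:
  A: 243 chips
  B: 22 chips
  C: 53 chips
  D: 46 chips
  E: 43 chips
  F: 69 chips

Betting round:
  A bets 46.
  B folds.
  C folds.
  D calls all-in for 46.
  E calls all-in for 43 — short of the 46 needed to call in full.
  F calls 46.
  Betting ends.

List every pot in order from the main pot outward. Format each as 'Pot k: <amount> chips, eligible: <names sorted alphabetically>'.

Contributions: A=46, D=46, E=43, F=46
Folded: B, C
Pot levels (distinct totals of non-folded players): 43, 46
Layer 1-43: 43 each from A, D, E, F = 43*4 = 172 chips; eligible A, D, E, F
Layer 44-46: 3 each from A, D, F = 3*3 = 9 chips; eligible A, D, F

Pot 1: 172 chips, eligible: A, D, E, F
Pot 2: 9 chips, eligible: A, D, F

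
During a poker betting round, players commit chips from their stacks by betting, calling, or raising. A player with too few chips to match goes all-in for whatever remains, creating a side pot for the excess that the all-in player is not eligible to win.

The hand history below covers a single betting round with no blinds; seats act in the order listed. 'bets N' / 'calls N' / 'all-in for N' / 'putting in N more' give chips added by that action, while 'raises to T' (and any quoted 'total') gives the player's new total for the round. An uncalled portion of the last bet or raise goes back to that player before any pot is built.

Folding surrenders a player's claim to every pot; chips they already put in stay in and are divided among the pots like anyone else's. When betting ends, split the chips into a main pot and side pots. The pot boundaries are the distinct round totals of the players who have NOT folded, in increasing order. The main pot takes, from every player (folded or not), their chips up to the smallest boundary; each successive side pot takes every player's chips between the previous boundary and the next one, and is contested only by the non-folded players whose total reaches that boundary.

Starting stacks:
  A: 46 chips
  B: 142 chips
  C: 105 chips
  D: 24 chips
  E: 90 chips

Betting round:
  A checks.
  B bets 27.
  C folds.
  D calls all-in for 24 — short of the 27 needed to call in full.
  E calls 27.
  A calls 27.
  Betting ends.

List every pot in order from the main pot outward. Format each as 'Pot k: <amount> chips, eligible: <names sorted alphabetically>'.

Contributions: A=27, B=27, D=24, E=27
Folded: C
Pot levels (distinct totals of non-folded players): 24, 27
Layer 1-24: 24 each from A, B, D, E = 24*4 = 96 chips; eligible A, B, D, E
Layer 25-27: 3 each from A, B, E = 3*3 = 9 chips; eligible A, B, E

Pot 1: 96 chips, eligible: A, B, D, E
Pot 2: 9 chips, eligible: A, B, E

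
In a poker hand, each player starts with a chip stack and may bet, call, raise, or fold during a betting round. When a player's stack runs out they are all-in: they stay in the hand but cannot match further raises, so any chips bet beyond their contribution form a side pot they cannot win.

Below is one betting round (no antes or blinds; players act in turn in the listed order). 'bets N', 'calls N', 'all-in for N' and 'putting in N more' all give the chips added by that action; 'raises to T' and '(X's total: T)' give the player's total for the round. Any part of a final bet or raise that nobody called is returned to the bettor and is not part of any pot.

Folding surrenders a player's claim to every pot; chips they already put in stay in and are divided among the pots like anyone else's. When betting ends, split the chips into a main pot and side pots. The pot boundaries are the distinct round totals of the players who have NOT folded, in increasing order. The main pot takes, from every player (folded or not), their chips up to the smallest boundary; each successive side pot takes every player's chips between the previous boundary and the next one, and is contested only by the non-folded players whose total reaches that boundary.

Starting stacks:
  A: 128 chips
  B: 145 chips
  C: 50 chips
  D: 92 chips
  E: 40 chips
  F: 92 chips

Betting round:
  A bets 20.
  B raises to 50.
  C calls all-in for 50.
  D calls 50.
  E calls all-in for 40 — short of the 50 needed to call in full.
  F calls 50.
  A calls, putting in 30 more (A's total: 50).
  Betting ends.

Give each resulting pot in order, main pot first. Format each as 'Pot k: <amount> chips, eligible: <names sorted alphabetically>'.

Pot 1: 240 chips, eligible: A, B, C, D, E, F
Pot 2: 50 chips, eligible: A, B, C, D, F

Derivation:
Contributions: A=50, B=50, C=50, D=50, E=40, F=50
Pot levels (distinct totals of non-folded players): 40, 50
Layer 1-40: 40 each from A, B, C, D, E, F = 40*6 = 240 chips; eligible A, B, C, D, E, F
Layer 41-50: 10 each from A, B, C, D, F = 10*5 = 50 chips; eligible A, B, C, D, F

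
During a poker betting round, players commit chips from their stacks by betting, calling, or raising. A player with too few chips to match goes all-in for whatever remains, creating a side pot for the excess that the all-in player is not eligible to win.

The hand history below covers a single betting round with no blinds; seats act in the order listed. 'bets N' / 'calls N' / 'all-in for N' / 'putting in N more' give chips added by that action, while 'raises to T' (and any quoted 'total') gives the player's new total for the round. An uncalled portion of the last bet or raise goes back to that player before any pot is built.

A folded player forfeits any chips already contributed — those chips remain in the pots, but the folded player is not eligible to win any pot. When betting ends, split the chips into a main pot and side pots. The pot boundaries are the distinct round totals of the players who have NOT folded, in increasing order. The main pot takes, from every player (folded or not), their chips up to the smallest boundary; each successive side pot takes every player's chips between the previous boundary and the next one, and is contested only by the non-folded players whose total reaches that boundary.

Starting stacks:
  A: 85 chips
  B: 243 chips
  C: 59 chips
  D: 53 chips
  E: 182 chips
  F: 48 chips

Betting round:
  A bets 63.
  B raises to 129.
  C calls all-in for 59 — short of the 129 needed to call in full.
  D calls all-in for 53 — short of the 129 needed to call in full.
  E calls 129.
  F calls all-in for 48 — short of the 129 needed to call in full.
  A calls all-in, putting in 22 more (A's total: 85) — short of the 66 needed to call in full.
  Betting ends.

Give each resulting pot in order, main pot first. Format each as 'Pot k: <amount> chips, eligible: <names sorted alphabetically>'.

Contributions: A=85, B=129, C=59, D=53, E=129, F=48
Pot levels (distinct totals of non-folded players): 48, 53, 59, 85, 129
Layer 1-48: 48 each from A, B, C, D, E, F = 48*6 = 288 chips; eligible A, B, C, D, E, F
Layer 49-53: 5 each from A, B, C, D, E = 5*5 = 25 chips; eligible A, B, C, D, E
Layer 54-59: 6 each from A, B, C, E = 6*4 = 24 chips; eligible A, B, C, E
Layer 60-85: 26 each from A, B, E = 26*3 = 78 chips; eligible A, B, E
Layer 86-129: 44 each from B, E = 44*2 = 88 chips; eligible B, E

Pot 1: 288 chips, eligible: A, B, C, D, E, F
Pot 2: 25 chips, eligible: A, B, C, D, E
Pot 3: 24 chips, eligible: A, B, C, E
Pot 4: 78 chips, eligible: A, B, E
Pot 5: 88 chips, eligible: B, E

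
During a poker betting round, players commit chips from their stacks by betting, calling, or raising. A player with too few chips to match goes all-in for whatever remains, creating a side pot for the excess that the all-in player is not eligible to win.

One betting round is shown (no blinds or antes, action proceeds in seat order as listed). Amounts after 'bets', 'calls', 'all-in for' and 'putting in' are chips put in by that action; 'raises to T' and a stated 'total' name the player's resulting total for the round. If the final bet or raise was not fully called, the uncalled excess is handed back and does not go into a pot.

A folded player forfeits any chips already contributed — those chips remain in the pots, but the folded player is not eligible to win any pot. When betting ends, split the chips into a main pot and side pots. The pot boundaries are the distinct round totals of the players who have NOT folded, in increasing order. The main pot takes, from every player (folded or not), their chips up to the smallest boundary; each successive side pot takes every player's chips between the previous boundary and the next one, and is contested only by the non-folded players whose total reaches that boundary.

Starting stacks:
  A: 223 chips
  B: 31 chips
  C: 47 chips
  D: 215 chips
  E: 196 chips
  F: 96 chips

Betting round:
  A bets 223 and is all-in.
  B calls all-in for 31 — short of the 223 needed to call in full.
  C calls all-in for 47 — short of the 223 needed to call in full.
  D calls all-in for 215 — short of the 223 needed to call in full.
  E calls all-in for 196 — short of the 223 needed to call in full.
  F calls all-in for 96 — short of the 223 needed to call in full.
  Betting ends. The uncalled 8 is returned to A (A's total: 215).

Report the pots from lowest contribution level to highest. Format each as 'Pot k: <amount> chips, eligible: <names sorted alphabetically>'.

Pot 1: 186 chips, eligible: A, B, C, D, E, F
Pot 2: 80 chips, eligible: A, C, D, E, F
Pot 3: 196 chips, eligible: A, D, E, F
Pot 4: 300 chips, eligible: A, D, E
Pot 5: 38 chips, eligible: A, D

Derivation:
Contributions (after 8 returned to A): A=215, B=31, C=47, D=215, E=196, F=96
Pot levels (distinct totals of non-folded players): 31, 47, 96, 196, 215
Layer 1-31: 31 each from A, B, C, D, E, F = 31*6 = 186 chips; eligible A, B, C, D, E, F
Layer 32-47: 16 each from A, C, D, E, F = 16*5 = 80 chips; eligible A, C, D, E, F
Layer 48-96: 49 each from A, D, E, F = 49*4 = 196 chips; eligible A, D, E, F
Layer 97-196: 100 each from A, D, E = 100*3 = 300 chips; eligible A, D, E
Layer 197-215: 19 each from A, D = 19*2 = 38 chips; eligible A, D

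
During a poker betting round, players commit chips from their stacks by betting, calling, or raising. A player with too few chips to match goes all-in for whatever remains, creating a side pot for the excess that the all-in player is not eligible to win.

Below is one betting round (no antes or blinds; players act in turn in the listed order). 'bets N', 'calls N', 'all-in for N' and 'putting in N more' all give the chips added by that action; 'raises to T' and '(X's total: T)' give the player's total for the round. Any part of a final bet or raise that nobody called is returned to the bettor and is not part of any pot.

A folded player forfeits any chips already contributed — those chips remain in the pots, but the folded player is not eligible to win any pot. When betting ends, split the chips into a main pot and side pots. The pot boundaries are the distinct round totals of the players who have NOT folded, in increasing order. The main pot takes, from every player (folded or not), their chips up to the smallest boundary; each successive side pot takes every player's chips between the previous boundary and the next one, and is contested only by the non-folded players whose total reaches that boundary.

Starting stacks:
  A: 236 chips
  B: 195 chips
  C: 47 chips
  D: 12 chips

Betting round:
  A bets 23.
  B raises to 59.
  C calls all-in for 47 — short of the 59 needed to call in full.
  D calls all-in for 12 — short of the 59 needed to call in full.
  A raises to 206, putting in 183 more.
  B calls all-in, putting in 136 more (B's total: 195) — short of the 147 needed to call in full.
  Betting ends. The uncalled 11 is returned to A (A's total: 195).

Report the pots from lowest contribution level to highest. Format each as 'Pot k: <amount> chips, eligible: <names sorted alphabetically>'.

Contributions (after 11 returned to A): A=195, B=195, C=47, D=12
Pot levels (distinct totals of non-folded players): 12, 47, 195
Layer 1-12: 12 each from A, B, C, D = 12*4 = 48 chips; eligible A, B, C, D
Layer 13-47: 35 each from A, B, C = 35*3 = 105 chips; eligible A, B, C
Layer 48-195: 148 each from A, B = 148*2 = 296 chips; eligible A, B

Pot 1: 48 chips, eligible: A, B, C, D
Pot 2: 105 chips, eligible: A, B, C
Pot 3: 296 chips, eligible: A, B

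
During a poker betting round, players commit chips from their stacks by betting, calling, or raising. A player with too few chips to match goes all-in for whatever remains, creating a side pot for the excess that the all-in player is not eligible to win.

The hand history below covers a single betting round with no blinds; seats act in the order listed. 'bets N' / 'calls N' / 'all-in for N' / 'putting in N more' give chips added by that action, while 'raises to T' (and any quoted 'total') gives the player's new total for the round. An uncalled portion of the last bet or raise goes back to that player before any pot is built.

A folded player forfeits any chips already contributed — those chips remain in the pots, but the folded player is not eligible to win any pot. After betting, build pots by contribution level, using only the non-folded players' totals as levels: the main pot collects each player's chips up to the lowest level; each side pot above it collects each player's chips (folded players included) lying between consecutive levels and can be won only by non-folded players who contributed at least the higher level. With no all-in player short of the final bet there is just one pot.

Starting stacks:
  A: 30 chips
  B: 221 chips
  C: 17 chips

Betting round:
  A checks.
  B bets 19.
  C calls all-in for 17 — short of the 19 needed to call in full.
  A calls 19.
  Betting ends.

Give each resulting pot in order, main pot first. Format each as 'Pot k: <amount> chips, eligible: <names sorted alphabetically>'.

Pot 1: 51 chips, eligible: A, B, C
Pot 2: 4 chips, eligible: A, B

Derivation:
Contributions: A=19, B=19, C=17
Pot levels (distinct totals of non-folded players): 17, 19
Layer 1-17: 17 each from A, B, C = 17*3 = 51 chips; eligible A, B, C
Layer 18-19: 2 each from A, B = 2*2 = 4 chips; eligible A, B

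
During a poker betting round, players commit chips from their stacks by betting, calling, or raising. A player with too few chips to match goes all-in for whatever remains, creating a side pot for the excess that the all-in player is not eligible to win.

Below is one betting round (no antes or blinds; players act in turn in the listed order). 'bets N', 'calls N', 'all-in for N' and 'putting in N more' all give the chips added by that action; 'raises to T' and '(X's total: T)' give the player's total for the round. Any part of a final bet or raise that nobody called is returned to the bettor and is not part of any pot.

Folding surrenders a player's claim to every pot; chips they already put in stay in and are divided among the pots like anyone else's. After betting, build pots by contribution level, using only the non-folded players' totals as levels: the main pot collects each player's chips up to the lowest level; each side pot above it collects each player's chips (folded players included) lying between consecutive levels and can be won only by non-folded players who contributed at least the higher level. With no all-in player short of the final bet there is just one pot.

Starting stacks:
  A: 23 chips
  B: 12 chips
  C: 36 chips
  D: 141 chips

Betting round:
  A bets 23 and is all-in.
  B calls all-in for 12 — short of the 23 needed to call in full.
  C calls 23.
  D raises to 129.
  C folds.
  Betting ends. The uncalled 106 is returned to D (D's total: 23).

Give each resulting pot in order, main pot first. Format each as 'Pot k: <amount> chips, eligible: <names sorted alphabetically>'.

Pot 1: 48 chips, eligible: A, B, D
Pot 2: 33 chips, eligible: A, D

Derivation:
Contributions (after 106 returned to D): A=23, B=12, C=23, D=23
Folded: C
Pot levels (distinct totals of non-folded players): 12, 23
Layer 1-12: 12 each from A, B, C, D = 12*4 = 48 chips; eligible A, B, D
Layer 13-23: 11 each from A, C, D = 11*3 = 33 chips; eligible A, D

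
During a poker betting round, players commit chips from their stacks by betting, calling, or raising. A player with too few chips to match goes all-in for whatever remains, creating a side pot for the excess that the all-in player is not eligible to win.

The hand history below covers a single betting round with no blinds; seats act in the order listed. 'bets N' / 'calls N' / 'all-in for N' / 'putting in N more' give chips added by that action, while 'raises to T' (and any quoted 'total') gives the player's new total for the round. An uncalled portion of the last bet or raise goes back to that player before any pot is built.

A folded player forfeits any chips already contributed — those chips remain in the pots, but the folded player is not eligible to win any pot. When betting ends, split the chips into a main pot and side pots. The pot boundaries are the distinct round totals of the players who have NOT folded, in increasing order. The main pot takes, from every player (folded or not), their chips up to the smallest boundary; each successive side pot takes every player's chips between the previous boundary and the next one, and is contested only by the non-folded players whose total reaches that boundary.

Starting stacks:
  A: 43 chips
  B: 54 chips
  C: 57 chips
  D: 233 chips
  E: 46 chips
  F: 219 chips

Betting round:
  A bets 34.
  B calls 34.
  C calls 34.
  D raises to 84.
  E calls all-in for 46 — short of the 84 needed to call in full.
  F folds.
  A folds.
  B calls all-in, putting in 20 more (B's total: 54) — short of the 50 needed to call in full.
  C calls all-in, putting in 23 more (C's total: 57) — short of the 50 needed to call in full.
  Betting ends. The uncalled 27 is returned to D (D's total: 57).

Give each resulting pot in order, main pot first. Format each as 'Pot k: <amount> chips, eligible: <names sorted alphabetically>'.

Contributions (after 27 returned to D): A=34, B=54, C=57, D=57, E=46
Folded: A, F
Pot levels (distinct totals of non-folded players): 46, 54, 57
Layer 1-46: A 34 + B 46 + C 46 + D 46 + E 46 = 218 chips; eligible B, C, D, E
Layer 47-54: 8 each from B, C, D = 8*3 = 24 chips; eligible B, C, D
Layer 55-57: 3 each from C, D = 3*2 = 6 chips; eligible C, D

Pot 1: 218 chips, eligible: B, C, D, E
Pot 2: 24 chips, eligible: B, C, D
Pot 3: 6 chips, eligible: C, D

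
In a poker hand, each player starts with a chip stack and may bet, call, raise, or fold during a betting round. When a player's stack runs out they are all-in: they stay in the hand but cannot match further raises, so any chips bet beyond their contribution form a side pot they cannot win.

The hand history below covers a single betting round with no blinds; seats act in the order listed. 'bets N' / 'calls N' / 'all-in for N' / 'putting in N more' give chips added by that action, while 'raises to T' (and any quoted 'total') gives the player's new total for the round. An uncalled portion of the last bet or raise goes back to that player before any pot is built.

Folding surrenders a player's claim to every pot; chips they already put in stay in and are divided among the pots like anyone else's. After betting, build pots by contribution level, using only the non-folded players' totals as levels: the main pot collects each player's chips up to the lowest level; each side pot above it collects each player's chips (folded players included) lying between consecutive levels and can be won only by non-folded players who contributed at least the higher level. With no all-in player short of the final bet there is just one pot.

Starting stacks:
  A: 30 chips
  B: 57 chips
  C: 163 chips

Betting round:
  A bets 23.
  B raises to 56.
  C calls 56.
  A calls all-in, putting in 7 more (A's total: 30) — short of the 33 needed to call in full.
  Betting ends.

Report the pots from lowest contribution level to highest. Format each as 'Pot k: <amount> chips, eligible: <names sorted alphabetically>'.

Pot 1: 90 chips, eligible: A, B, C
Pot 2: 52 chips, eligible: B, C

Derivation:
Contributions: A=30, B=56, C=56
Pot levels (distinct totals of non-folded players): 30, 56
Layer 1-30: 30 each from A, B, C = 30*3 = 90 chips; eligible A, B, C
Layer 31-56: 26 each from B, C = 26*2 = 52 chips; eligible B, C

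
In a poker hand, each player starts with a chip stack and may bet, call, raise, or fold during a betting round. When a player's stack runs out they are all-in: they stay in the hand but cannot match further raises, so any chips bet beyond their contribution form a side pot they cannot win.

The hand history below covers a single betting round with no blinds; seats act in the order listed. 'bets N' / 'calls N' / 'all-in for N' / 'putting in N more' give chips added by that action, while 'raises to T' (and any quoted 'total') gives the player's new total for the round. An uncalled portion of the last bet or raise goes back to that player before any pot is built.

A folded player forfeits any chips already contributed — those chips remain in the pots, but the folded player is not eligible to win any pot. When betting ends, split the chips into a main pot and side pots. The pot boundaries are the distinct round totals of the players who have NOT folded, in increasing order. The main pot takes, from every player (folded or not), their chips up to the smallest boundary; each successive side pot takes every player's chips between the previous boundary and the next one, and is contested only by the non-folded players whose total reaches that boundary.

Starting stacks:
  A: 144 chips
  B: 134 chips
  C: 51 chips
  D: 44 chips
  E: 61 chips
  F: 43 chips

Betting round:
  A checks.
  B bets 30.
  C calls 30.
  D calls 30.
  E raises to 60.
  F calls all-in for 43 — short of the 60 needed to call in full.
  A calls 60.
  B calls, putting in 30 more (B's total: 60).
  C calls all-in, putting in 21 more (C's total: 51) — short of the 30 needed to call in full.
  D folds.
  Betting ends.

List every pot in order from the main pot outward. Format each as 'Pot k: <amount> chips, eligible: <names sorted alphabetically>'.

Contributions: A=60, B=60, C=51, D=30, E=60, F=43
Folded: D
Pot levels (distinct totals of non-folded players): 43, 51, 60
Layer 1-43: A 43 + B 43 + C 43 + D 30 + E 43 + F 43 = 245 chips; eligible A, B, C, E, F
Layer 44-51: 8 each from A, B, C, E = 8*4 = 32 chips; eligible A, B, C, E
Layer 52-60: 9 each from A, B, E = 9*3 = 27 chips; eligible A, B, E

Pot 1: 245 chips, eligible: A, B, C, E, F
Pot 2: 32 chips, eligible: A, B, C, E
Pot 3: 27 chips, eligible: A, B, E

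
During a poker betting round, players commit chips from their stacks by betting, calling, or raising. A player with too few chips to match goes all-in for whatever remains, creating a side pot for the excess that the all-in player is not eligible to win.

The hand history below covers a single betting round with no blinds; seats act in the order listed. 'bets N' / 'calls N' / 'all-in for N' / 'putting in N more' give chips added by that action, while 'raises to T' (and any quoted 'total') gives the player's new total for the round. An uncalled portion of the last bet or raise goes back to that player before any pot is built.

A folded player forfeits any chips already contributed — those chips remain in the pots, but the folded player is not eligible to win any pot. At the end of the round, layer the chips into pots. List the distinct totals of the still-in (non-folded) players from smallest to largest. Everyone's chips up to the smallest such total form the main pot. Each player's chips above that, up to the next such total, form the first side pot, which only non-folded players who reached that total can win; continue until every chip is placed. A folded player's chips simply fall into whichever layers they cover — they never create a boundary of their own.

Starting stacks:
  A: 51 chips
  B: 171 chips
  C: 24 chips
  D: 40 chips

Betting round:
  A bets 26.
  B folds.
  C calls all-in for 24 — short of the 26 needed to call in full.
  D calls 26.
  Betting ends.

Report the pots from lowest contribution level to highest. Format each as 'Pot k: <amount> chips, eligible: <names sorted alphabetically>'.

Pot 1: 72 chips, eligible: A, C, D
Pot 2: 4 chips, eligible: A, D

Derivation:
Contributions: A=26, C=24, D=26
Folded: B
Pot levels (distinct totals of non-folded players): 24, 26
Layer 1-24: 24 each from A, C, D = 24*3 = 72 chips; eligible A, C, D
Layer 25-26: 2 each from A, D = 2*2 = 4 chips; eligible A, D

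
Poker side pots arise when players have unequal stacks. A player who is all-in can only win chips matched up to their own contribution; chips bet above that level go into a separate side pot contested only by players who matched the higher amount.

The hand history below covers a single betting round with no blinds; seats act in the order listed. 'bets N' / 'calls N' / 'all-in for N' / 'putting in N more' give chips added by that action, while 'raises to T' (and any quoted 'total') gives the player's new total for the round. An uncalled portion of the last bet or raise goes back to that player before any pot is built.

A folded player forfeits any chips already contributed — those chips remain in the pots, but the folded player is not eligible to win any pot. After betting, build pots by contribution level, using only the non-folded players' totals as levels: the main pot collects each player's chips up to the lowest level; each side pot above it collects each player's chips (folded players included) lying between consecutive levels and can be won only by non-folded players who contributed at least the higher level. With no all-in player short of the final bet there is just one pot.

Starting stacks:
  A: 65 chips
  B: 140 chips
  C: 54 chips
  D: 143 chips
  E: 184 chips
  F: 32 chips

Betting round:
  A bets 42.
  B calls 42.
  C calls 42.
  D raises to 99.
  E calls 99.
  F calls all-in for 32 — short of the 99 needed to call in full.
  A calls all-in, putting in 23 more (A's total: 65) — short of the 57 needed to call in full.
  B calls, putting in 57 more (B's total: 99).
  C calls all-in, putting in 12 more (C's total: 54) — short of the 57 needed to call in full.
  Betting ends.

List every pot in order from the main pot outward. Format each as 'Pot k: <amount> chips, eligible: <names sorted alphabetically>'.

Contributions: A=65, B=99, C=54, D=99, E=99, F=32
Pot levels (distinct totals of non-folded players): 32, 54, 65, 99
Layer 1-32: 32 each from A, B, C, D, E, F = 32*6 = 192 chips; eligible A, B, C, D, E, F
Layer 33-54: 22 each from A, B, C, D, E = 22*5 = 110 chips; eligible A, B, C, D, E
Layer 55-65: 11 each from A, B, D, E = 11*4 = 44 chips; eligible A, B, D, E
Layer 66-99: 34 each from B, D, E = 34*3 = 102 chips; eligible B, D, E

Pot 1: 192 chips, eligible: A, B, C, D, E, F
Pot 2: 110 chips, eligible: A, B, C, D, E
Pot 3: 44 chips, eligible: A, B, D, E
Pot 4: 102 chips, eligible: B, D, E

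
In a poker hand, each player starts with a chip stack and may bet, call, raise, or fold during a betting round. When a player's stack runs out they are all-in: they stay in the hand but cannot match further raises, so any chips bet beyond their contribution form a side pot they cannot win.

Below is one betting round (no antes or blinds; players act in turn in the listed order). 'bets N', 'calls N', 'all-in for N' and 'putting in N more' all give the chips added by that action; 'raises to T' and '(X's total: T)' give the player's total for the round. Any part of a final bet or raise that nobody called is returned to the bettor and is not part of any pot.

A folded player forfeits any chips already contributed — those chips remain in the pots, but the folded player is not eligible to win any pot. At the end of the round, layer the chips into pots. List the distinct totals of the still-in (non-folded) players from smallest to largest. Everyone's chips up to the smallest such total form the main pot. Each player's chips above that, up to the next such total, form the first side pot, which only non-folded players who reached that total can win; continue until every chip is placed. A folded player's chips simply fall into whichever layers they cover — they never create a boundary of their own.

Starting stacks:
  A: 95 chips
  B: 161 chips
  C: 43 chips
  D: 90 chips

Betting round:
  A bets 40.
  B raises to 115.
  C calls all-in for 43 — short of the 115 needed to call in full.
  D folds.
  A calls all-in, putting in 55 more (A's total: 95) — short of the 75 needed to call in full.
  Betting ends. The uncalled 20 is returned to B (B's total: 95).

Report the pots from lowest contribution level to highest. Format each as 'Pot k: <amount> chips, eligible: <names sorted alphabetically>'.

Pot 1: 129 chips, eligible: A, B, C
Pot 2: 104 chips, eligible: A, B

Derivation:
Contributions (after 20 returned to B): A=95, B=95, C=43
Folded: D
Pot levels (distinct totals of non-folded players): 43, 95
Layer 1-43: 43 each from A, B, C = 43*3 = 129 chips; eligible A, B, C
Layer 44-95: 52 each from A, B = 52*2 = 104 chips; eligible A, B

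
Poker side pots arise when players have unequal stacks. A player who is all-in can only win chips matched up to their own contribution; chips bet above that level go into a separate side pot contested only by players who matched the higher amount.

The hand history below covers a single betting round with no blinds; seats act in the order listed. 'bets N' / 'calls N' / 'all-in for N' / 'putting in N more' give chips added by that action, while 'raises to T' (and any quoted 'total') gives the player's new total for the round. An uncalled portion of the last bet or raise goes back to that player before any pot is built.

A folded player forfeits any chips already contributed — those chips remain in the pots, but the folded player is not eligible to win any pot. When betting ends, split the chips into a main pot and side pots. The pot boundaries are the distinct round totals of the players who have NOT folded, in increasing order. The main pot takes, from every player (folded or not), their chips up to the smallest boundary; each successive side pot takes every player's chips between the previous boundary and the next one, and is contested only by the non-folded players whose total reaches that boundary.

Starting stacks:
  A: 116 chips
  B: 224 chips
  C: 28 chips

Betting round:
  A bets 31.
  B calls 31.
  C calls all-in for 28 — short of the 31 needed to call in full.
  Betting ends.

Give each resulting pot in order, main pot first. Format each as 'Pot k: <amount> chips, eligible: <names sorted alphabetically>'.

Contributions: A=31, B=31, C=28
Pot levels (distinct totals of non-folded players): 28, 31
Layer 1-28: 28 each from A, B, C = 28*3 = 84 chips; eligible A, B, C
Layer 29-31: 3 each from A, B = 3*2 = 6 chips; eligible A, B

Pot 1: 84 chips, eligible: A, B, C
Pot 2: 6 chips, eligible: A, B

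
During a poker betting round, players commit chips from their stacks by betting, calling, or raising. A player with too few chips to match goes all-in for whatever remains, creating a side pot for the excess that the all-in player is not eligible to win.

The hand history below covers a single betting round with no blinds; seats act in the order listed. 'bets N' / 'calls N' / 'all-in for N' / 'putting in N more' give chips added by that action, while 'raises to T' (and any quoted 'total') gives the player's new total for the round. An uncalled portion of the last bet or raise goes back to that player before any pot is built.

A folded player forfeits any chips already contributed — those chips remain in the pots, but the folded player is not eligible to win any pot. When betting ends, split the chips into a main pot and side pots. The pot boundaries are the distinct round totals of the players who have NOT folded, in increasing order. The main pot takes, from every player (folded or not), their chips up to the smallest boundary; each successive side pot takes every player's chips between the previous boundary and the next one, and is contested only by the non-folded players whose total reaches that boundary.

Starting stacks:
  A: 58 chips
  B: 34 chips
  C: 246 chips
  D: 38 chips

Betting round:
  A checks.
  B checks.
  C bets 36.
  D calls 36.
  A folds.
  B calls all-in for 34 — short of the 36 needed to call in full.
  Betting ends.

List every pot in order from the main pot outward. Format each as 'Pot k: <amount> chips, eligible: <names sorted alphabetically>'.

Pot 1: 102 chips, eligible: B, C, D
Pot 2: 4 chips, eligible: C, D

Derivation:
Contributions: B=34, C=36, D=36
Folded: A
Pot levels (distinct totals of non-folded players): 34, 36
Layer 1-34: 34 each from B, C, D = 34*3 = 102 chips; eligible B, C, D
Layer 35-36: 2 each from C, D = 2*2 = 4 chips; eligible C, D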